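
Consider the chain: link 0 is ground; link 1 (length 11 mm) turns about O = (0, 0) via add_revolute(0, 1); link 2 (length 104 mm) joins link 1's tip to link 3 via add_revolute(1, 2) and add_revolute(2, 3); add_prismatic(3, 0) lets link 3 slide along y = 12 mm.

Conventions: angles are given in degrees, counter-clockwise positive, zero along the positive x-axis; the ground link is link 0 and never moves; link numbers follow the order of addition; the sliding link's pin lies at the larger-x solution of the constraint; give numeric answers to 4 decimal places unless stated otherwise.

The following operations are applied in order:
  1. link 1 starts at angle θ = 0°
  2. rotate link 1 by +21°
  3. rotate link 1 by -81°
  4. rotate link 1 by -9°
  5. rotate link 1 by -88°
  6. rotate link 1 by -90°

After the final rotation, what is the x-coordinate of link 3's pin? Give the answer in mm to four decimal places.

geometry: r = 11 mm, L = 104 mm, e = 12 mm; θ starts at 0°
rotate link 1 by +21°: θ ← 0° +21° = 21°
rotate link 1 by -81°: θ ← 21° -81° = -60°
rotate link 1 by -9°: θ ← -60° -9° = -69°
rotate link 1 by -88°: θ ← -69° -88° = -157°
rotate link 1 by -90°: θ ← -157° -90° = -247°
crank pin P = (r cos θ, r sin θ) = (-4.298042, 10.125553)
h = r sin θ − e = 10.125553 − 12 = -1.874447
x = r cos θ + √(L² − h²) = -4.298042 + 103.983107 = 99.685064

99.6851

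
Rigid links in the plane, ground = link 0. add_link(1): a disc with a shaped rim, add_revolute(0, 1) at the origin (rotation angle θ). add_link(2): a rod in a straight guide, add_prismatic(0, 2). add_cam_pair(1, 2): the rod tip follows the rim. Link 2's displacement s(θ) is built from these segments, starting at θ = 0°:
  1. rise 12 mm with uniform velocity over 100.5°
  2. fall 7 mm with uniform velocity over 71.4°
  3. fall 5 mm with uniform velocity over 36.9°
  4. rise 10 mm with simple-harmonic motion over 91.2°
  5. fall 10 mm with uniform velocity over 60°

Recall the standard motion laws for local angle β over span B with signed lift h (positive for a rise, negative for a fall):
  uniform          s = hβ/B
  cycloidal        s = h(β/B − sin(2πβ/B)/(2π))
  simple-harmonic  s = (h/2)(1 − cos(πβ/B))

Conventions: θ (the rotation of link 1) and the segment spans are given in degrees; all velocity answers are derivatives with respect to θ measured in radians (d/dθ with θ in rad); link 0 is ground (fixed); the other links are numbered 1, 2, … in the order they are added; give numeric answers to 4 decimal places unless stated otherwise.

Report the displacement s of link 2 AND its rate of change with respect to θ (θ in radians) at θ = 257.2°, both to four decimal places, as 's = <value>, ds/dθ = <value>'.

segment 1 (0° to 100.5°, uniform, h = 12) is passed completely: s = 0.0000 + (12) = 12.0000
segment 2 (100.5° to 171.9°, uniform, h = -7) is passed completely: s = 12.0000 + (-7) = 5.0000
segment 3 (171.9° to 208.8°, uniform, h = -5) is passed completely: s = 5.0000 + (-5) = 0.0000
θ = 257.2° falls in segment 4 (208.8° to 300°, simple-harmonic, h = 10): β = 257.2 − 208.8 = 48.4°, B = 91.2°; Δs = 10/2·(1 − cos(π·0.5307)) = 5.4815; s = 0.0000 + 5.4815 = 5.4815
velocity in seg [208.8°–300°] (simple-harmonic), θ in radians: β = 48.4° = 0.8447 rad, B = 91.2° = 1.5917 rad; ds/dθ = (πh/(2B)) sin(πβ/B) = (π·10/(2·1.5917)) sin(π·0.5307) = 9.822553 mm/rad

s = 5.4815, ds/dθ = 9.8226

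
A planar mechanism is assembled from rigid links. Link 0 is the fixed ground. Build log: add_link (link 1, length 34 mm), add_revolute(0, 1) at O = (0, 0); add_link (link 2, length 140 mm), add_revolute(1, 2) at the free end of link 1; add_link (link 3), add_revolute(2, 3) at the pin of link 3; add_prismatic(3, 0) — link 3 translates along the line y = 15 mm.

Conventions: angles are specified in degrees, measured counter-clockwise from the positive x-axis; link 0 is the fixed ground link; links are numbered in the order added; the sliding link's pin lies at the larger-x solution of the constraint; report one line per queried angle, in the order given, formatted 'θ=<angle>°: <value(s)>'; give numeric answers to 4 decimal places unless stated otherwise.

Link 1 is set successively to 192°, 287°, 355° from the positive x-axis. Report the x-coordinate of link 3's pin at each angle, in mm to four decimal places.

geometry: r = 34 mm, L = 140 mm, e = 15 mm
θ=192°: crank pin P = (r cos θ, r sin θ) = (-33.257018, -7.068997)
θ=192°: h = r sin θ − e = -7.068997 − 15 = -22.068997
θ=192°: x = r cos θ + √(L² − h²) = -33.257018 + 138.249627 = 104.992609
θ=287°: crank pin P = (r cos θ, r sin θ) = (9.940638, -32.514362)
θ=287°: h = r sin θ − e = -32.514362 − 15 = -47.514362
θ=287°: x = r cos θ + √(L² − h²) = 9.940638 + 131.690491 = 141.631129
θ=355°: crank pin P = (r cos θ, r sin θ) = (33.870620, -2.963295)
θ=355°: h = r sin θ − e = -2.963295 − 15 = -17.963295
θ=355°: x = r cos θ + √(L² − h²) = 33.870620 + 138.842789 = 172.713409

θ=192°: 104.9926
θ=287°: 141.6311
θ=355°: 172.7134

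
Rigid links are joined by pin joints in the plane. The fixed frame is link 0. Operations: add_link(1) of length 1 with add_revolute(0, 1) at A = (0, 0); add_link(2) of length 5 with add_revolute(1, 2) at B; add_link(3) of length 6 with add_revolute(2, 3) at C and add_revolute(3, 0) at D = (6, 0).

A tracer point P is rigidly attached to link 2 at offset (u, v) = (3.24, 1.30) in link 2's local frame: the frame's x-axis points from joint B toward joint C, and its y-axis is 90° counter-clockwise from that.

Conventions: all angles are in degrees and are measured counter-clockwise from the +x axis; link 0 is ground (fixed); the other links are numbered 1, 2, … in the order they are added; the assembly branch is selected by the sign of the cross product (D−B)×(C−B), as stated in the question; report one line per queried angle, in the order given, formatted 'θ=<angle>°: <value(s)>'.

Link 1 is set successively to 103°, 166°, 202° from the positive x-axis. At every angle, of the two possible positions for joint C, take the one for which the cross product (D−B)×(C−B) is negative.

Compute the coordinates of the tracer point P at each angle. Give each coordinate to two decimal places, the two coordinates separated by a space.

A=(0,0), D=(6.00,0)
θ=103°: B = A + 1.00·(cos103°, sin103°) = (-0.2250, 0.9744)
θ=103°: |BD| = 6.3007
θ=103°: circle(B,5.00) ∩ circle(D,6.00): a=2.2775, h=4.4512
θ=103°:   candidates: C₊=(2.7135,5.0198) cross=28.046; C₋=(1.3368,-3.7755) cross=-28.046
θ=103°:   branch - wants cross < 0 → take C=(1.3368,-3.7755) (cross=-28.046)
θ=103°: ex = (C−B)/|BC| = (0.3123,-0.9500); ey = (0.9500,0.3123)
θ=103°: P = B + 3.24·ex + 1.30·ey = (2.0220,-1.6975)
θ=166°: B = A + 1.00·(cos166°, sin166°) = (-0.9703, 0.2419)
θ=166°: |BD| = 6.9745
θ=166°: circle(B,5.00) ∩ circle(D,6.00): a=2.6987, h=4.2092
θ=166°:   candidates: C₊=(1.8727,4.3550) cross=29.357; C₋=(1.5807,-4.0583) cross=-29.357
θ=166°:   branch - wants cross < 0 → take C=(1.5807,-4.0583) (cross=-29.357)
θ=166°: ex = (C−B)/|BC| = (0.5102,-0.8601); ey = (0.8601,0.5102)
θ=166°: P = B + 3.24·ex + 1.30·ey = (1.8008,-1.8814)
θ=202°: B = A + 1.00·(cos202°, sin202°) = (-0.9272, -0.3746)
θ=202°: |BD| = 6.9373
θ=202°: circle(B,5.00) ∩ circle(D,6.00): a=2.6758, h=4.2237
θ=202°:   candidates: C₊=(1.5167,3.9875) cross=29.301; C₋=(1.9728,-4.4477) cross=-29.301
θ=202°:   branch - wants cross < 0 → take C=(1.9728,-4.4477) (cross=-29.301)
θ=202°: ex = (C−B)/|BC| = (0.5800,-0.8146); ey = (0.8146,0.5800)
θ=202°: P = B + 3.24·ex + 1.30·ey = (2.0110,-2.2600)

θ=103°: 2.02 -1.70
θ=166°: 1.80 -1.88
θ=202°: 2.01 -2.26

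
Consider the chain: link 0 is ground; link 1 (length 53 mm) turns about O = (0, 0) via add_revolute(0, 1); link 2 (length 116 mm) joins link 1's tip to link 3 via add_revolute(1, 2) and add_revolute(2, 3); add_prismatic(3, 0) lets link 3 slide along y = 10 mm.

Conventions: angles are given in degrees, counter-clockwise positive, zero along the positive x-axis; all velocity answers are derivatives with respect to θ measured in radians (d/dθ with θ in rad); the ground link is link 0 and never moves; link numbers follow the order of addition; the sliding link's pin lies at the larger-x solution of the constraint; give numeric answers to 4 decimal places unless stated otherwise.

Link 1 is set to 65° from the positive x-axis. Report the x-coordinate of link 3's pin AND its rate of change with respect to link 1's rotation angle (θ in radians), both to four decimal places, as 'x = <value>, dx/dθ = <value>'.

geometry: r = 53 mm, L = 116 mm, e = 10 mm
crank pin P = (r cos θ, r sin θ) = (22.398768, 48.034313)
h = r sin θ − e = 48.034313 − 10 = 38.034313
x = r cos θ + √(L² − h²) = 22.398768 + 109.587367 = 131.986135
dx/dθ = −r sin θ − h·r cos θ/√(L² − h²) (θ in radians; h = 38.034313) = -55.808217

x = 131.9861, dx/dθ = -55.8082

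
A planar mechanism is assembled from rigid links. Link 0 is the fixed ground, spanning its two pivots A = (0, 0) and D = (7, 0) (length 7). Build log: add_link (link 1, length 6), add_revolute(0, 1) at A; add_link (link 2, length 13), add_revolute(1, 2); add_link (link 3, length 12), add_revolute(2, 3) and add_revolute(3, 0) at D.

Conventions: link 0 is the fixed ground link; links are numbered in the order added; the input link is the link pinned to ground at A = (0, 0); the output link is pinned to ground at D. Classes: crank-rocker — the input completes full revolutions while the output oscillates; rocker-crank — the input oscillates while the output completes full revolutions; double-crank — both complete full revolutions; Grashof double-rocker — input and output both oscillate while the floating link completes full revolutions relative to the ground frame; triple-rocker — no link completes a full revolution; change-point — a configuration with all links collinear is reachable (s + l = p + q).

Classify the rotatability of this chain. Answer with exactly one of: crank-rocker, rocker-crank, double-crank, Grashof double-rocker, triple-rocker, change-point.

lengths: ground=7, input=6, coupler=13, output=12
sorted: s=6 (shortest), l=13 (longest), p+q=19
s + l = 19 vs p + q = 19
s + l = p + q → change-point (collinear configuration reachable)

change-point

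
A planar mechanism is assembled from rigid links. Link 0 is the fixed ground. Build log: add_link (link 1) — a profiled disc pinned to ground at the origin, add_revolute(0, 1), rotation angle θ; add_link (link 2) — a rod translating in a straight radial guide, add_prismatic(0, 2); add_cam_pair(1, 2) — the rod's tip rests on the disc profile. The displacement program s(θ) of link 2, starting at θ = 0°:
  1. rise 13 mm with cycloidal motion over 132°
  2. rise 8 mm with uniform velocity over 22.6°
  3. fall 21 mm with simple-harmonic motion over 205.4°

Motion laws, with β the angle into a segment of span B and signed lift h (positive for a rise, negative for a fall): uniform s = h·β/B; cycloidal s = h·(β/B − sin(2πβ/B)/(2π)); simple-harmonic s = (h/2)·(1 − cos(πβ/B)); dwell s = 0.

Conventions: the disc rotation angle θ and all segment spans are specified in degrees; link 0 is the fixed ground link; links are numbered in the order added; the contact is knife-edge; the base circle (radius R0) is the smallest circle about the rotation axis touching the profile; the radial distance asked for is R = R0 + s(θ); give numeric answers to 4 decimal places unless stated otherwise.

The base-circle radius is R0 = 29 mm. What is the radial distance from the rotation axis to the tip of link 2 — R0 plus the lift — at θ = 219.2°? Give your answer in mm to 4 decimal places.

seg 1 [0°–132°] cycloidal, h=13: full span → s += 13 → s = 13.0000
seg 2 [132°–154.6°] uniform, h=8: full span → s += 8 → s = 21.0000
seg 3 [154.6°–360°] simple-harmonic, h=-21: θ=219.2° here. β=64.6, B=205.4. -21/2·(1 − cos(π·0.3145)) = -4.7217 → s = 16.2783
R = R0 + s = 29 + 16.2783 = 45.2783

45.2783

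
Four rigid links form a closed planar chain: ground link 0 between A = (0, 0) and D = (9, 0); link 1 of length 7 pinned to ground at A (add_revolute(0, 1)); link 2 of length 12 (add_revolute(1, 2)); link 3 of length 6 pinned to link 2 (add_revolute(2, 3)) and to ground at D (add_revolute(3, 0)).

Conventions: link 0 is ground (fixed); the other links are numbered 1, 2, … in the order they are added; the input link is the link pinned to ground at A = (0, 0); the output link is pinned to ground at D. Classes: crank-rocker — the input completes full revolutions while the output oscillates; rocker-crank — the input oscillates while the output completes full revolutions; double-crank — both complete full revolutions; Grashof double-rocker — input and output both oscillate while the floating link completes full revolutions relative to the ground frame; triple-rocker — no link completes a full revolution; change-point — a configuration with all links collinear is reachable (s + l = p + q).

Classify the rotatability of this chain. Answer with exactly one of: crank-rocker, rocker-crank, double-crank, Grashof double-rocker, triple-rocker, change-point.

lengths: ground=9, input=7, coupler=12, output=6
sorted: s=6 (shortest), l=12 (longest), p+q=16
s + l = 18 vs p + q = 16
s + l > p + q → non-Grashof → no link fully rotates → triple-rocker

triple-rocker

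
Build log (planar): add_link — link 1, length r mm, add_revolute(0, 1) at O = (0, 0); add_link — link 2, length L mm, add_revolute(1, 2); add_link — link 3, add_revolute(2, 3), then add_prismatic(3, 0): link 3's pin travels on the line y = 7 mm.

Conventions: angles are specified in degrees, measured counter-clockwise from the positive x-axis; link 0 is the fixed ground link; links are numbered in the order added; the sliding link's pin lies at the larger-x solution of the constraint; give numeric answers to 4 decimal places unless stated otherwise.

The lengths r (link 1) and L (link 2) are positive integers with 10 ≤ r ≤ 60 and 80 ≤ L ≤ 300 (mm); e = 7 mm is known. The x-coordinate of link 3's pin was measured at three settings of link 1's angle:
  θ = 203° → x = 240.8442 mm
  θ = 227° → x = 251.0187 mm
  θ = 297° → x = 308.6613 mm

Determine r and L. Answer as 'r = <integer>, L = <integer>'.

constraint per measurement: (x − r cos θ)² + (r sin θ − e)² = L²
subtracting the θ₁ and θ₂ equations cancels the r² and L² terms:
r = (x₁² − x₂²) / (2[(x₁cos θ₁ + e sin θ₁) − (x₂cos θ₂ + e sin θ₂)]) = 52.0003 → r = 52
L² = (x₁ − r cos θ₁)² + (r sin θ₁ − e)² = 84099.9995 → L = 290.0000 → L = 290
check at θ₃=297°: x = 308.6613 (printed 308.6613) ✓

r = 52, L = 290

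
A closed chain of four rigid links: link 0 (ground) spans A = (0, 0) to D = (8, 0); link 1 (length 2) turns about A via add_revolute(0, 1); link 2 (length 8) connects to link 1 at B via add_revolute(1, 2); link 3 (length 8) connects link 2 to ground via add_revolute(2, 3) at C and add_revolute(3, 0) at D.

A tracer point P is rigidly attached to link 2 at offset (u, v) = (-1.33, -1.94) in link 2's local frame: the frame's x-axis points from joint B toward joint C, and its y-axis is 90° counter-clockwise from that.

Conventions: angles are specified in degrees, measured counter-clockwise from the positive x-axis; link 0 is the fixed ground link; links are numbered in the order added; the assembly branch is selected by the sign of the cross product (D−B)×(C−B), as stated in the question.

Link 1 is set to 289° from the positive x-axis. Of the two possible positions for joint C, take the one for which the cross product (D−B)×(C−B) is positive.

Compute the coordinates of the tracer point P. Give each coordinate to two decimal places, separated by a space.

A=(0,0), D=(8.00,0)
B = A + 2.00·(cos289°, sin289°) = (0.6511, -1.8910)
|BD| = 7.5883
circle(B,8.00) ∩ circle(D,8.00): a=3.7941, h=7.0430
  candidates: C₊=(2.5704,5.8753) cross=53.445; C₋=(6.0807,-7.7664) cross=-53.445
  branch + wants cross > 0 → take C=(2.5704,5.8753) (cross=53.445)
ex = (C−B)/|BC| = (0.2399,0.9708); ey = (-0.9708,0.2399)
P = B + -1.33·ex + -1.94·ey = (2.2154,-3.6476)

2.22 -3.65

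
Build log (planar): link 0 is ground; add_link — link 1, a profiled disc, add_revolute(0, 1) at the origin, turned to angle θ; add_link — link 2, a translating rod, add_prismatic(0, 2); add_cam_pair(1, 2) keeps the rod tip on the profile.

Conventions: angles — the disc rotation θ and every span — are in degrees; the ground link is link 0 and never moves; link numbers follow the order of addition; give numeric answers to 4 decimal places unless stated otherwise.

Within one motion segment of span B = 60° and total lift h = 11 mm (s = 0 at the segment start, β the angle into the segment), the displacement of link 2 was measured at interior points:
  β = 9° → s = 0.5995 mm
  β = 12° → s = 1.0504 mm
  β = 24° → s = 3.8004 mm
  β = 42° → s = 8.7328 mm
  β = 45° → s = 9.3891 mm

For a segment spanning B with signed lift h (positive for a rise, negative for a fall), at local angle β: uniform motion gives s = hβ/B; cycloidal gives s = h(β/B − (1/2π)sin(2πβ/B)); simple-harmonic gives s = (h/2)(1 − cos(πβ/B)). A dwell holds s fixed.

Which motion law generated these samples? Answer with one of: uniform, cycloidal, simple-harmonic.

candidates at β/B = r: uniform s = h·r (linear in β); cycloidal s = h·(r − sin(2πr)/(2π)); simple-harmonic s = (h/2)(1 − cos(πr))
β=9°: printed 0.5995 | uniform 1.6500, cycloidal 0.2337, simple-harmonic 0.5995
β=12°: printed 1.0504 | uniform 2.2000, cycloidal 0.5350, simple-harmonic 1.0504
β=24°: printed 3.8004 | uniform 4.4000, cycloidal 3.3710, simple-harmonic 3.8004
β=42°: printed 8.7328 | uniform 7.7000, cycloidal 9.3650, simple-harmonic 8.7328
β=45°: printed 9.3891 | uniform 8.2500, cycloidal 10.0007, simple-harmonic 9.3891
only one law matches every sample → simple-harmonic

simple-harmonic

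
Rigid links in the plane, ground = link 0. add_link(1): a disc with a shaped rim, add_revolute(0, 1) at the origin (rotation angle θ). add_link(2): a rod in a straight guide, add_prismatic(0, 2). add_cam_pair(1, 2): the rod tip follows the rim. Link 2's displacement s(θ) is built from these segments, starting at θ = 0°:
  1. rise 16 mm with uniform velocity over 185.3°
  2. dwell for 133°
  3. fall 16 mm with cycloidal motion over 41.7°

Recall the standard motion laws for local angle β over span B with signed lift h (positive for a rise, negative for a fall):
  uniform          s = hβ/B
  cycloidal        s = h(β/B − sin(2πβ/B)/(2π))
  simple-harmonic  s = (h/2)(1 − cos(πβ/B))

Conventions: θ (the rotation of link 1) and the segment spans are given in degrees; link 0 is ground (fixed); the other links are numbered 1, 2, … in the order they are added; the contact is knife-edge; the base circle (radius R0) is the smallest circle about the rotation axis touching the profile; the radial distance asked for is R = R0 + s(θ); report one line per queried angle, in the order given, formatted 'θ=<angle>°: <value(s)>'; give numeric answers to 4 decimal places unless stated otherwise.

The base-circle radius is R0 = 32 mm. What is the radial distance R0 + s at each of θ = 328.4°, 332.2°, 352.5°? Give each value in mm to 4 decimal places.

segment 1 (0° to 185.3°, uniform, h = 16) is passed completely: s = 0.0000 + (16) = 16.0000
segment 2 (185.3° to 318.3°, dwell): s unchanged at 16.0000
θ = 328.4° falls in segment 3 (318.3° to 360°, cycloidal, h = -16): β = 328.4 − 318.3 = 10.1°, B = 41.7°; Δs = -16·(0.2422 − sin(2π·0.2422)/(2π)) = -1.3319; s = 16.0000 − 1.3319 = 14.6681
θ = 332.2° falls in segment 3 (318.3° to 360°, cycloidal, h = -16): β = 332.2 − 318.3 = 13.9°, B = 41.7°; Δs = -16·(0.3333 − sin(2π·0.3333)/(2π)) = -3.1280; s = 16.0000 − 3.1280 = 12.8720
θ = 352.5° falls in segment 3 (318.3° to 360°, cycloidal, h = -16): β = 352.5 − 318.3 = 34.2°, B = 41.7°; Δs = -16·(0.8201 − sin(2π·0.8201)/(2π)) = -15.4254; s = 16.0000 − 15.4254 = 0.5746
θ=328.4°: R = R0 + s = 32 + 14.6681 = 46.6681
θ=332.2°: R = R0 + s = 32 + 12.8720 = 44.8720
θ=352.5°: R = R0 + s = 32 + 0.5746 = 32.5746

θ=328.4°: 46.6681
θ=332.2°: 44.8720
θ=352.5°: 32.5746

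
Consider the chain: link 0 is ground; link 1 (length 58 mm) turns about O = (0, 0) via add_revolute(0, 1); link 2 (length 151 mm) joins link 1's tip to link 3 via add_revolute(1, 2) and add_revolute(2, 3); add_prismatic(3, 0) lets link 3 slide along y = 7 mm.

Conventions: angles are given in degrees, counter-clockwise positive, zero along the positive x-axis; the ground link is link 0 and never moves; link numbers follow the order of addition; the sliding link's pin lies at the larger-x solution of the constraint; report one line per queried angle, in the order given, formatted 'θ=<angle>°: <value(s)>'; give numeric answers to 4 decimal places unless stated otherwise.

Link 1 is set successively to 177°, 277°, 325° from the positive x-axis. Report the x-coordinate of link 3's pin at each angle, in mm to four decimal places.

geometry: r = 58 mm, L = 151 mm, e = 7 mm
θ=177°: crank pin P = (r cos θ, r sin θ) = (-57.920513, 3.035485)
θ=177°: h = r sin θ − e = 3.035485 − 7 = -3.964515
θ=177°: x = r cos θ + √(L² − h²) = -57.920513 + 150.947947 = 93.027434
θ=277°: crank pin P = (r cos θ, r sin θ) = (7.068422, -57.567677)
θ=277°: h = r sin θ − e = -57.567677 − 7 = -64.567677
θ=277°: x = r cos θ + √(L² − h²) = 7.068422 + 136.499140 = 143.567562
θ=325°: crank pin P = (r cos θ, r sin θ) = (47.510819, -33.267433)
θ=325°: h = r sin θ − e = -33.267433 − 7 = -40.267433
θ=325°: x = r cos θ + √(L² − h²) = 47.510819 + 145.531900 = 193.042718

θ=177°: 93.0274
θ=277°: 143.5676
θ=325°: 193.0427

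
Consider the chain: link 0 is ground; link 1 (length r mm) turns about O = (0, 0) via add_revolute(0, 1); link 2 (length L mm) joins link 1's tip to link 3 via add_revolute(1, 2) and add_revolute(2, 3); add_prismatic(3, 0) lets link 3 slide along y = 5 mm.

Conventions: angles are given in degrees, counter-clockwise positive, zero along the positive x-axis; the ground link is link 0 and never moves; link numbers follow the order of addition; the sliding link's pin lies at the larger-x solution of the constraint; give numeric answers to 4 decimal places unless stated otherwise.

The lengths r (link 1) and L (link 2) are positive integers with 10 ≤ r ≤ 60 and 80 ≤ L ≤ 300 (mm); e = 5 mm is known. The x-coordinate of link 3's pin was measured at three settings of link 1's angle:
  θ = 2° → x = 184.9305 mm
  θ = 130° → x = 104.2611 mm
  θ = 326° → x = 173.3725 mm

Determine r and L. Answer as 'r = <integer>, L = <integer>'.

constraint per measurement: (x − r cos θ)² + (r sin θ − e)² = L²
subtracting the θ₁ and θ₂ equations cancels the r² and L² terms:
r = (x₁² − x₂²) / (2[(x₁cos θ₁ + e sin θ₁) − (x₂cos θ₂ + e sin θ₂)]) = 47.0000 → r = 47
L² = (x₁ − r cos θ₁)² + (r sin θ₁ − e)² = 19044.0096 → L = 138.0000 → L = 138
check at θ₃=326°: x = 173.3725 (printed 173.3725) ✓

r = 47, L = 138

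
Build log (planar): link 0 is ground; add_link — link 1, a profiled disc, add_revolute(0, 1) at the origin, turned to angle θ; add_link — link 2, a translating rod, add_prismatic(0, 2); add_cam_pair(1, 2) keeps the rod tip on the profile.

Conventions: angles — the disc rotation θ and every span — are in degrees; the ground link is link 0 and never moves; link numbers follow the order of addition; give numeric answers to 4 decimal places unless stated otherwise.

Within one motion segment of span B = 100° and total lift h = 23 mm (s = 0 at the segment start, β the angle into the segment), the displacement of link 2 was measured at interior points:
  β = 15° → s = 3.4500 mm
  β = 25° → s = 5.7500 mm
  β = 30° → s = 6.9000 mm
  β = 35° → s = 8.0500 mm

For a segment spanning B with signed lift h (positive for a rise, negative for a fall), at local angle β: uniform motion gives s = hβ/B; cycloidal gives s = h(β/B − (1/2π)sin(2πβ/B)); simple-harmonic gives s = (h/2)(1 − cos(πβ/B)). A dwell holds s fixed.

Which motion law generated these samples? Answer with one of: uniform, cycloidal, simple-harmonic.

candidates at β/B = r: uniform s = h·r (linear in β); cycloidal s = h·(r − sin(2πr)/(2π)); simple-harmonic s = (h/2)(1 − cos(πr))
β=15°: printed 3.4500 | uniform 3.4500, cycloidal 0.4885, simple-harmonic 1.2534
β=25°: printed 5.7500 | uniform 5.7500, cycloidal 2.0894, simple-harmonic 3.3683
β=30°: printed 6.9000 | uniform 6.9000, cycloidal 3.4186, simple-harmonic 4.7405
β=35°: printed 8.0500 | uniform 8.0500, cycloidal 5.0885, simple-harmonic 6.2791
only one law matches every sample → uniform

uniform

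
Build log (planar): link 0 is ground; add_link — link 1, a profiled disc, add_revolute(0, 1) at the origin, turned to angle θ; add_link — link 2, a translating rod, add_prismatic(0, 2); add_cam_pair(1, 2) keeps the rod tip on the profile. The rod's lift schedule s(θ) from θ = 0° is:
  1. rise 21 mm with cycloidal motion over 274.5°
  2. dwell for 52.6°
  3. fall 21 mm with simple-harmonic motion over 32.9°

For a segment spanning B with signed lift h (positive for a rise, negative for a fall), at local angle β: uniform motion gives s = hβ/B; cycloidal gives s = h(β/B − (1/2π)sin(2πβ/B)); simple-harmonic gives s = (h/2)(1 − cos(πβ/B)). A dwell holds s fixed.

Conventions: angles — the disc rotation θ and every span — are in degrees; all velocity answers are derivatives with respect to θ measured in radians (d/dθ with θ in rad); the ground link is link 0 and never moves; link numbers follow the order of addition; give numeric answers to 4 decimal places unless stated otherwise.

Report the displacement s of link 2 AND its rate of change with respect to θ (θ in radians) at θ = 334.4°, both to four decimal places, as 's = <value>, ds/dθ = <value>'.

seg 1 [0°–274.5°] cycloidal, h=21: full span → s += 21 → s = 21.0000
seg 2 [274.5°–327.1°] dwell: s stays 21.0000
seg 3 [327.1°–360°] simple-harmonic, h=-21: θ=334.4° here. β=7.3, B=32.9. -21/2·(1 − cos(π·0.2219)) = -2.4494 → s = 18.5506
velocity in seg [327.1°–360°] (simple-harmonic), θ in radians: β = 7.3° = 0.1274 rad, B = 32.9° = 0.5742 rad; ds/dθ = (πh/(2B)) sin(πβ/B) = (π·(-21)/(2·0.5742)) sin(π·0.2219) = -36.879385 mm/rad

s = 18.5506, ds/dθ = -36.8794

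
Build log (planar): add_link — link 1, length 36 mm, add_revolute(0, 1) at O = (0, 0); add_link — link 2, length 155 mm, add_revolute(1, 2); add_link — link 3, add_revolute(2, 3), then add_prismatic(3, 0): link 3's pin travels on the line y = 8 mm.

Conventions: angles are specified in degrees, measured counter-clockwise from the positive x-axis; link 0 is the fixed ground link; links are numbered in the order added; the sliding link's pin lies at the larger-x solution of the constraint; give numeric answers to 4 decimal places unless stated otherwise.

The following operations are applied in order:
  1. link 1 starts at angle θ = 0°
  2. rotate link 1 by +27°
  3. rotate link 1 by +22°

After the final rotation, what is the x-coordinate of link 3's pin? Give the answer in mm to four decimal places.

geometry: r = 36 mm, L = 155 mm, e = 8 mm; θ starts at 0°
rotate link 1 by +27°: θ ← 0° +27° = 27°
rotate link 1 by +22°: θ ← 27° +22° = 49°
crank pin P = (r cos θ, r sin θ) = (23.618125, 27.169545)
h = r sin θ − e = 27.169545 − 8 = 19.169545
x = r cos θ + √(L² − h²) = 23.618125 + 153.810040 = 177.428166

177.4282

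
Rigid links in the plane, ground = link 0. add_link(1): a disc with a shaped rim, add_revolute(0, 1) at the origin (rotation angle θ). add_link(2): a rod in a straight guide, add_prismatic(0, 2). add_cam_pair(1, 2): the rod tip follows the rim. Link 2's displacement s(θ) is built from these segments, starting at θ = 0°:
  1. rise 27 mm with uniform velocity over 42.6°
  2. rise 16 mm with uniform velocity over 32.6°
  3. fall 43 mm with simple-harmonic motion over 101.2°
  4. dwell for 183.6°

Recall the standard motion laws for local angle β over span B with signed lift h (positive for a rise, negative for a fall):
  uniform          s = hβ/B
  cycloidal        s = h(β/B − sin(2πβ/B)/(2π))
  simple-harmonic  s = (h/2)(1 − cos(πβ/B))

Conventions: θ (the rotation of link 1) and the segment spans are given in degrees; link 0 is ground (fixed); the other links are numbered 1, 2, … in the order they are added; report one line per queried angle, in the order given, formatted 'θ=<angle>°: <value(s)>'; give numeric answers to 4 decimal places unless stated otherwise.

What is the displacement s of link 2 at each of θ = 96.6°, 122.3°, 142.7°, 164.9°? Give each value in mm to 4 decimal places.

segment 1 (0° to 42.6°, uniform, h = 27) is passed completely: s = 0.0000 + (27) = 27.0000
segment 2 (42.6° to 75.2°, uniform, h = 16) is passed completely: s = 27.0000 + (16) = 43.0000
θ = 96.6° falls in segment 3 (75.2° to 176.4°, simple-harmonic, h = -43): β = 96.6 − 75.2 = 21.4°, B = 101.2°; Δs = -43/2·(1 − cos(π·0.2115)) = -4.5724; s = 43.0000 − 4.5724 = 38.4276
θ = 122.3° falls in segment 3 (75.2° to 176.4°, simple-harmonic, h = -43): β = 122.3 − 75.2 = 47.1°, B = 101.2°; Δs = -43/2·(1 − cos(π·0.4654)) = -19.1686; s = 43.0000 − 19.1686 = 23.8314
θ = 142.7° falls in segment 3 (75.2° to 176.4°, simple-harmonic, h = -43): β = 142.7 − 75.2 = 67.5°, B = 101.2°; Δs = -43/2·(1 − cos(π·0.6670)) = -32.2693; s = 43.0000 − 32.2693 = 10.7307
θ = 164.9° falls in segment 3 (75.2° to 176.4°, simple-harmonic, h = -43): β = 164.9 − 75.2 = 89.7°, B = 101.2°; Δs = -43/2·(1 − cos(π·0.8864)) = -41.6444; s = 43.0000 − 41.6444 = 1.3556

θ=96.6°: 38.4276
θ=122.3°: 23.8314
θ=142.7°: 10.7307
θ=164.9°: 1.3556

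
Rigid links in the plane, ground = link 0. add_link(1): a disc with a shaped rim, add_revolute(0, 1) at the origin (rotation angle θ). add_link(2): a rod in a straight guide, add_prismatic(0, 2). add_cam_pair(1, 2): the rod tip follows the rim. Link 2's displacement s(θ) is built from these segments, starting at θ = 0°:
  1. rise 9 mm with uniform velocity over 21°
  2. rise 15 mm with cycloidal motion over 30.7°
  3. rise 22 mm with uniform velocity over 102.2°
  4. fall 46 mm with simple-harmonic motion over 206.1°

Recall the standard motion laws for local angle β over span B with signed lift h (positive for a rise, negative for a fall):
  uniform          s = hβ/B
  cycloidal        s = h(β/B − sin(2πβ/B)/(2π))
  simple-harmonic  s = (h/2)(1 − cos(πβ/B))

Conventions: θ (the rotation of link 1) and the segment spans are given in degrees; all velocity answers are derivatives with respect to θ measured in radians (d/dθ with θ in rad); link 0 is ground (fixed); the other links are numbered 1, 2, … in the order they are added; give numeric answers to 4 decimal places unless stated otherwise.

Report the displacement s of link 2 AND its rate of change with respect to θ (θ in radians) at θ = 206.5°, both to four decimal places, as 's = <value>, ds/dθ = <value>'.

segment 1 (0° to 21°, uniform, h = 9) is passed completely: s = 0.0000 + (9) = 9.0000
segment 2 (21° to 51.7°, cycloidal, h = 15) is passed completely: s = 9.0000 + (15) = 24.0000
segment 3 (51.7° to 153.9°, uniform, h = 22) is passed completely: s = 24.0000 + (22) = 46.0000
θ = 206.5° falls in segment 4 (153.9° to 360°, simple-harmonic, h = -46): β = 206.5 − 153.9 = 52.6°, B = 206.1°; Δs = -46/2·(1 − cos(π·0.2552)) = -7.0052; s = 46.0000 − 7.0052 = 38.9948
velocity in seg [153.9°–360°] (simple-harmonic), θ in radians: β = 52.6° = 0.9180 rad, B = 206.1° = 3.5971 rad; ds/dθ = (πh/(2B)) sin(πβ/B) = (π·(-46)/(2·3.5971)) sin(π·0.2552) = -14.434723 mm/rad

s = 38.9948, ds/dθ = -14.4347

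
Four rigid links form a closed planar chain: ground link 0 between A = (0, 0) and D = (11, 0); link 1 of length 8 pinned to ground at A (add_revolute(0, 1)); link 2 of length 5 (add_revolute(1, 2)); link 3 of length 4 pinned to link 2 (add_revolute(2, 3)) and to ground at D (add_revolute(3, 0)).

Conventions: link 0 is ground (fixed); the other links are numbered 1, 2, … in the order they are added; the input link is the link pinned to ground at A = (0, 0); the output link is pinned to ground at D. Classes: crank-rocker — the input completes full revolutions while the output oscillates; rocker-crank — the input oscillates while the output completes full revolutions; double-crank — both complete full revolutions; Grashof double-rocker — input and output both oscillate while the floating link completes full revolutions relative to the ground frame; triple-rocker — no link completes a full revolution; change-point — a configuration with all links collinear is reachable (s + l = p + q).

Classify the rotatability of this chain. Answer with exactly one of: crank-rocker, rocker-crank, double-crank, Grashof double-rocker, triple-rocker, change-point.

lengths: ground=11, input=8, coupler=5, output=4
sorted: s=4 (shortest), l=11 (longest), p+q=13
s + l = 15 vs p + q = 13
s + l > p + q → non-Grashof → no link fully rotates → triple-rocker

triple-rocker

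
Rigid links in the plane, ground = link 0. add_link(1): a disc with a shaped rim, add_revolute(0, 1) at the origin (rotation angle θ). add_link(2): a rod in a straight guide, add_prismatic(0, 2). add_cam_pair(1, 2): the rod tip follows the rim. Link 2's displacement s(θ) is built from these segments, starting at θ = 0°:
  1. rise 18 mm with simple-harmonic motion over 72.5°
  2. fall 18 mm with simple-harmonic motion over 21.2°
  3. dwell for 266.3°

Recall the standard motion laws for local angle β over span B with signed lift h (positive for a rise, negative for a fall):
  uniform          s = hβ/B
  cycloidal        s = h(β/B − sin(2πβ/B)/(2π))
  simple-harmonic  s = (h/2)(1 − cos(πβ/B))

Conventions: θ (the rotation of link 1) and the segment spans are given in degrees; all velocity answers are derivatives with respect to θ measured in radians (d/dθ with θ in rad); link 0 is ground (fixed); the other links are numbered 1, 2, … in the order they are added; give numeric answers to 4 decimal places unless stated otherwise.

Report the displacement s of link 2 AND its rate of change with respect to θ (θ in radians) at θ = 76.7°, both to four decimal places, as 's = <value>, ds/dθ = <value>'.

segment 1 (0° to 72.5°, simple-harmonic, h = 18) is passed completely: s = 0.0000 + (18) = 18.0000
θ = 76.7° falls in segment 2 (72.5° to 93.7°, simple-harmonic, h = -18): β = 76.7 − 72.5 = 4.2°, B = 21.2°; Δs = -18/2·(1 − cos(π·0.1981)) = -1.6876; s = 18.0000 − 1.6876 = 16.3124
velocity in seg [72.5°–93.7°] (simple-harmonic), θ in radians: β = 4.2° = 0.0733 rad, B = 21.2° = 0.3700 rad; ds/dθ = (πh/(2B)) sin(πβ/B) = (π·(-18)/(2·0.3700)) sin(π·0.1981) = -44.548432 mm/rad

s = 16.3124, ds/dθ = -44.5484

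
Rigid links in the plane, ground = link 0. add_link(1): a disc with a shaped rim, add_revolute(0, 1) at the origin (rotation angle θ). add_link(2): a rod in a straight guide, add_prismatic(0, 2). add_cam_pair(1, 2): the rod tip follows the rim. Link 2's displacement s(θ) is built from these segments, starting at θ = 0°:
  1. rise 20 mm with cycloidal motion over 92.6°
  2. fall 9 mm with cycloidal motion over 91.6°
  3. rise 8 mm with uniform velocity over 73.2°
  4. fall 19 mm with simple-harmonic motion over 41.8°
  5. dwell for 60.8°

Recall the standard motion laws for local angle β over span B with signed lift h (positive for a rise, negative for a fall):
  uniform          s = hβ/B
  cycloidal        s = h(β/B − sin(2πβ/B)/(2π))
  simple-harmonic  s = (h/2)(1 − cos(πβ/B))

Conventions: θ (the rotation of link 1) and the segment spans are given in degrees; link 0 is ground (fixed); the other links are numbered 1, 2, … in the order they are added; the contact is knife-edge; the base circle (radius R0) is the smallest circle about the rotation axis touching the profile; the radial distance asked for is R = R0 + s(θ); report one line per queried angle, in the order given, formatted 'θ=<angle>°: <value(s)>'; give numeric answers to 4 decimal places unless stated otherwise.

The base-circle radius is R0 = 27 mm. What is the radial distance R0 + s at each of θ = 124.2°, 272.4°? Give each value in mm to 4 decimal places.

segment 1 (0° to 92.6°, cycloidal, h = 20) is passed completely: s = 0.0000 + (20) = 20.0000
θ = 124.2° falls in segment 2 (92.6° to 184.2°, cycloidal, h = -9): β = 124.2 − 92.6 = 31.6°, B = 91.6°; Δs = -9·(0.3450 − sin(2π·0.3450)/(2π)) = -1.9200; s = 20.0000 − 1.9200 = 18.0800
segment 2 (92.6° to 184.2°, cycloidal, h = -9) is passed completely: s = 20.0000 + (-9) = 11.0000
segment 3 (184.2° to 257.4°, uniform, h = 8) is passed completely: s = 11.0000 + (8) = 19.0000
θ = 272.4° falls in segment 4 (257.4° to 299.2°, simple-harmonic, h = -19): β = 272.4 − 257.4 = 15°, B = 41.8°; Δs = -19/2·(1 − cos(π·0.3589)) = -5.4241; s = 19.0000 − 5.4241 = 13.5759
θ=124.2°: R = R0 + s = 27 + 18.0800 = 45.0800
θ=272.4°: R = R0 + s = 27 + 13.5759 = 40.5759

θ=124.2°: 45.0800
θ=272.4°: 40.5759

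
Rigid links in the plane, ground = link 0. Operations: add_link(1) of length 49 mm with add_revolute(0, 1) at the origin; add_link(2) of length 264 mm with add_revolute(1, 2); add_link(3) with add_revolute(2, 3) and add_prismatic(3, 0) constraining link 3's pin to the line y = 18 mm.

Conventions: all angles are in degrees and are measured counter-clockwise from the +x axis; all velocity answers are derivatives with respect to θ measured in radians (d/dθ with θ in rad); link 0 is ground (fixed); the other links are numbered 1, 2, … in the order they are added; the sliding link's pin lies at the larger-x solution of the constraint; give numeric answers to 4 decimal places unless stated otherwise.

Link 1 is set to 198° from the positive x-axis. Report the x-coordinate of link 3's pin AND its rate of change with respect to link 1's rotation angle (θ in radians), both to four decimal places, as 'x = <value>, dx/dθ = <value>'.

geometry: r = 49 mm, L = 264 mm, e = 18 mm
crank pin P = (r cos θ, r sin θ) = (-46.601769, -15.141833)
h = r sin θ − e = -15.141833 − 18 = -33.141833
x = r cos θ + √(L² − h²) = -46.601769 + 261.911472 = 215.309702
dx/dθ = −r sin θ − h·r cos θ/√(L² − h²) (θ in radians; h = -33.141833) = 9.244924

x = 215.3097, dx/dθ = 9.2449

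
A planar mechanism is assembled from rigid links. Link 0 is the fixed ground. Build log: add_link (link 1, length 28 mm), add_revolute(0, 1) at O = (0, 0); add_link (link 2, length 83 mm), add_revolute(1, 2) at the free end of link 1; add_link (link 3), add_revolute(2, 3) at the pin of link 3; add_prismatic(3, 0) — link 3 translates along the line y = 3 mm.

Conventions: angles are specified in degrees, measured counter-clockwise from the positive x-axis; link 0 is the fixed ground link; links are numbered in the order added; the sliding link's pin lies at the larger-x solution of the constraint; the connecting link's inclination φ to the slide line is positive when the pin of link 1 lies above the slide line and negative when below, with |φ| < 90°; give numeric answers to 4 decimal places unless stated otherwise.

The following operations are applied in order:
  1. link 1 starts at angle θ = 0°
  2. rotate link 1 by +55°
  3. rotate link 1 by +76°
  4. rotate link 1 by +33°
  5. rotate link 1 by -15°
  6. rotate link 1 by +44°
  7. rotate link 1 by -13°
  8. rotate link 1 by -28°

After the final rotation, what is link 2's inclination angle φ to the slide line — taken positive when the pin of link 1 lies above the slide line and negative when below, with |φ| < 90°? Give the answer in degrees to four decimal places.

geometry: r = 28 mm, L = 83 mm, e = 3 mm; θ starts at 0°
rotate link 1 by +55°: θ ← 0° +55° = 55°
rotate link 1 by +76°: θ ← 55° +76° = 131°
rotate link 1 by +33°: θ ← 131° +33° = 164°
rotate link 1 by -15°: θ ← 164° -15° = 149°
rotate link 1 by +44°: θ ← 149° +44° = 193°
rotate link 1 by -13°: θ ← 193° -13° = 180°
rotate link 1 by -28°: θ ← 180° -28° = 152°
h = r sin θ − e = 13.145204 − 3 = 10.145204
sin φ = h / L = 10.145204 / 83 = 0.12223137
φ = arcsin(0.12223137) = 7.020899°

7.0209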